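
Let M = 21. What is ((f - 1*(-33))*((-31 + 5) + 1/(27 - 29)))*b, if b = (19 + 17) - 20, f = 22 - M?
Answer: -14416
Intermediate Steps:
f = 1 (f = 22 - 1*21 = 22 - 21 = 1)
b = 16 (b = 36 - 20 = 16)
((f - 1*(-33))*((-31 + 5) + 1/(27 - 29)))*b = ((1 - 1*(-33))*((-31 + 5) + 1/(27 - 29)))*16 = ((1 + 33)*(-26 + 1/(-2)))*16 = (34*(-26 - ½))*16 = (34*(-53/2))*16 = -901*16 = -14416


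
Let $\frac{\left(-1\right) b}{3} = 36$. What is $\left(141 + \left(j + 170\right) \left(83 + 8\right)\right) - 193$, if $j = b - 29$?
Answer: $2951$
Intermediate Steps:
$b = -108$ ($b = \left(-3\right) 36 = -108$)
$j = -137$ ($j = -108 - 29 = -137$)
$\left(141 + \left(j + 170\right) \left(83 + 8\right)\right) - 193 = \left(141 + \left(-137 + 170\right) \left(83 + 8\right)\right) - 193 = \left(141 + 33 \cdot 91\right) - 193 = \left(141 + 3003\right) - 193 = 3144 - 193 = 2951$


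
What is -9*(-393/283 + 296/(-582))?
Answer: 468741/27451 ≈ 17.076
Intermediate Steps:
-9*(-393/283 + 296/(-582)) = -9*(-393*1/283 + 296*(-1/582)) = -9*(-393/283 - 148/291) = -9*(-156247/82353) = 468741/27451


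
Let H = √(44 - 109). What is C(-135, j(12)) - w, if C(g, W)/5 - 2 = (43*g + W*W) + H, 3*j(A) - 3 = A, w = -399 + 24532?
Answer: -53023 + 5*I*√65 ≈ -53023.0 + 40.311*I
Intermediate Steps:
H = I*√65 (H = √(-65) = I*√65 ≈ 8.0623*I)
w = 24133
j(A) = 1 + A/3
C(g, W) = 10 + 5*W² + 215*g + 5*I*√65 (C(g, W) = 10 + 5*((43*g + W*W) + I*√65) = 10 + 5*((43*g + W²) + I*√65) = 10 + 5*((W² + 43*g) + I*√65) = 10 + 5*(W² + 43*g + I*√65) = 10 + (5*W² + 215*g + 5*I*√65) = 10 + 5*W² + 215*g + 5*I*√65)
C(-135, j(12)) - w = (10 + 5*(1 + (⅓)*12)² + 215*(-135) + 5*I*√65) - 1*24133 = (10 + 5*(1 + 4)² - 29025 + 5*I*√65) - 24133 = (10 + 5*5² - 29025 + 5*I*√65) - 24133 = (10 + 5*25 - 29025 + 5*I*√65) - 24133 = (10 + 125 - 29025 + 5*I*√65) - 24133 = (-28890 + 5*I*√65) - 24133 = -53023 + 5*I*√65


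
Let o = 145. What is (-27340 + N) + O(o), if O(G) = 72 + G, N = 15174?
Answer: -11949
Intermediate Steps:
(-27340 + N) + O(o) = (-27340 + 15174) + (72 + 145) = -12166 + 217 = -11949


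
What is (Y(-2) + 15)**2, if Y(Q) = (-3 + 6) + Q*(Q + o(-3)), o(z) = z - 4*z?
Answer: 16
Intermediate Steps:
o(z) = -3*z
Y(Q) = 3 + Q*(9 + Q) (Y(Q) = (-3 + 6) + Q*(Q - 3*(-3)) = 3 + Q*(Q + 9) = 3 + Q*(9 + Q))
(Y(-2) + 15)**2 = ((3 + (-2)**2 + 9*(-2)) + 15)**2 = ((3 + 4 - 18) + 15)**2 = (-11 + 15)**2 = 4**2 = 16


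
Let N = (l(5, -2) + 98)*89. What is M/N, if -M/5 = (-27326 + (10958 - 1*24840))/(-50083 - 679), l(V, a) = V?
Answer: -6060/13686331 ≈ -0.00044278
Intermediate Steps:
M = -6060/1493 (M = -5*(-27326 + (10958 - 1*24840))/(-50083 - 679) = -5*(-27326 + (10958 - 24840))/(-50762) = -5*(-27326 - 13882)*(-1)/50762 = -(-206040)*(-1)/50762 = -5*1212/1493 = -6060/1493 ≈ -4.0589)
N = 9167 (N = (5 + 98)*89 = 103*89 = 9167)
M/N = -6060/1493/9167 = -6060/1493*1/9167 = -6060/13686331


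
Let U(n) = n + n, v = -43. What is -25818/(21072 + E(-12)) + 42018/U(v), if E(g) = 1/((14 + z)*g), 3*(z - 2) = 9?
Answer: -101189074407/206589845 ≈ -489.81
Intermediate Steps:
z = 5 (z = 2 + (1/3)*9 = 2 + 3 = 5)
E(g) = 1/(19*g) (E(g) = 1/((14 + 5)*g) = 1/(19*g))
U(n) = 2*n
-25818/(21072 + E(-12)) + 42018/U(v) = -25818/(21072 + (1/19)/(-12)) + 42018/((2*(-43))) = -25818/(21072 + (1/19)*(-1/12)) + 42018/(-86) = -25818/(21072 - 1/228) + 42018*(-1/86) = -25818/4804415/228 - 21009/43 = -25818*228/4804415 - 21009/43 = -5886504/4804415 - 21009/43 = -101189074407/206589845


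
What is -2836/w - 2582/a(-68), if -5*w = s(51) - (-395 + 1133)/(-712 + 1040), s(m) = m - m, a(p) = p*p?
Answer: -131148259/20808 ≈ -6302.8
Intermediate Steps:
a(p) = p**2
s(m) = 0
w = 9/20 (w = -(0 - (-395 + 1133)/(-712 + 1040))/5 = -(0 - 738/328)/5 = -(0 - 1*9/4)/5 = -(0 - 9/4)/5 = -1/5*(-9/4) = 9/20 ≈ 0.45000)
-2836/w - 2582/a(-68) = -2836/9/20 - 2582/((-68)**2) = -2836*20/9 - 2582/4624 = -56720/9 - 2582*1/4624 = -56720/9 - 1291/2312 = -131148259/20808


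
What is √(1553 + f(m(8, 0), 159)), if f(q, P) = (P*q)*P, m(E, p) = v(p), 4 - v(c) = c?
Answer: √102677 ≈ 320.43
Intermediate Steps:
v(c) = 4 - c
m(E, p) = 4 - p
f(q, P) = q*P²
√(1553 + f(m(8, 0), 159)) = √(1553 + (4 - 1*0)*159²) = √(1553 + (4 + 0)*25281) = √(1553 + 4*25281) = √(1553 + 101124) = √102677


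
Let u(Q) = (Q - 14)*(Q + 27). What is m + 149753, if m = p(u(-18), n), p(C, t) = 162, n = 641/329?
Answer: 149915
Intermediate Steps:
u(Q) = (-14 + Q)*(27 + Q)
n = 641/329 (n = 641*(1/329) = 641/329 ≈ 1.9483)
m = 162
m + 149753 = 162 + 149753 = 149915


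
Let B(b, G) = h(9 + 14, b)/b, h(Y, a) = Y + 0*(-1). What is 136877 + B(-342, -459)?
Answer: 46811911/342 ≈ 1.3688e+5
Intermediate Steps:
h(Y, a) = Y (h(Y, a) = Y + 0 = Y)
B(b, G) = 23/b (B(b, G) = (9 + 14)/b = 23/b)
136877 + B(-342, -459) = 136877 + 23/(-342) = 136877 + 23*(-1/342) = 136877 - 23/342 = 46811911/342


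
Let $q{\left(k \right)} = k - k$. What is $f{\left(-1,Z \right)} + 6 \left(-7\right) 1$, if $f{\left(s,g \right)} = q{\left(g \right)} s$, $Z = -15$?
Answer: $-42$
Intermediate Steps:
$q{\left(k \right)} = 0$
$f{\left(s,g \right)} = 0$ ($f{\left(s,g \right)} = 0 s = 0$)
$f{\left(-1,Z \right)} + 6 \left(-7\right) 1 = 0 + 6 \left(-7\right) 1 = 0 - 42 = -42$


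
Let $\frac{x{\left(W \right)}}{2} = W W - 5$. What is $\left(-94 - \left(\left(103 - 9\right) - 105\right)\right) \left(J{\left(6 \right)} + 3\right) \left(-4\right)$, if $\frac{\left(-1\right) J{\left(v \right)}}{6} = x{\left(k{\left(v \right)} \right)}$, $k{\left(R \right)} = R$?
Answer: $-122508$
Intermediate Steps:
$x{\left(W \right)} = -10 + 2 W^{2}$ ($x{\left(W \right)} = 2 \left(W W - 5\right) = 2 \left(W^{2} - 5\right) = 2 \left(-5 + W^{2}\right) = -10 + 2 W^{2}$)
$J{\left(v \right)} = 60 - 12 v^{2}$ ($J{\left(v \right)} = - 6 \left(-10 + 2 v^{2}\right) = 60 - 12 v^{2}$)
$\left(-94 - \left(\left(103 - 9\right) - 105\right)\right) \left(J{\left(6 \right)} + 3\right) \left(-4\right) = \left(-94 - \left(\left(103 - 9\right) - 105\right)\right) \left(\left(60 - 12 \cdot 6^{2}\right) + 3\right) \left(-4\right) = \left(-94 - \left(94 - 105\right)\right) \left(\left(60 - 432\right) + 3\right) \left(-4\right) = \left(-94 - -11\right) \left(\left(60 - 432\right) + 3\right) \left(-4\right) = \left(-94 + 11\right) \left(-372 + 3\right) \left(-4\right) = - 83 \left(\left(-369\right) \left(-4\right)\right) = \left(-83\right) 1476 = -122508$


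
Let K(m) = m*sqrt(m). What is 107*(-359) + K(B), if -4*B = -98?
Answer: -38413 + 343*sqrt(2)/4 ≈ -38292.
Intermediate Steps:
B = 49/2 (B = -1/4*(-98) = 49/2 ≈ 24.500)
K(m) = m**(3/2)
107*(-359) + K(B) = 107*(-359) + (49/2)**(3/2) = -38413 + 343*sqrt(2)/4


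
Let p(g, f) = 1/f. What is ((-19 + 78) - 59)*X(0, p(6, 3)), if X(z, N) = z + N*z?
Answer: 0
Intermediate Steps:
((-19 + 78) - 59)*X(0, p(6, 3)) = ((-19 + 78) - 59)*(0*(1 + 1/3)) = (59 - 59)*(0*(1 + 1/3)) = 0*(0*(4/3)) = 0*0 = 0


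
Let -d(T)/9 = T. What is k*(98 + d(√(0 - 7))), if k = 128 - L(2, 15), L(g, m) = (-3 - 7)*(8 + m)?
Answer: 35084 - 3222*I*√7 ≈ 35084.0 - 8524.6*I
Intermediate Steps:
L(g, m) = -80 - 10*m (L(g, m) = -10*(8 + m) = -80 - 10*m)
d(T) = -9*T
k = 358 (k = 128 - (-80 - 10*15) = 128 - (-80 - 150) = 128 - 1*(-230) = 128 + 230 = 358)
k*(98 + d(√(0 - 7))) = 358*(98 - 9*√(0 - 7)) = 358*(98 - 9*I*√7) = 35084 - 3222*I*√7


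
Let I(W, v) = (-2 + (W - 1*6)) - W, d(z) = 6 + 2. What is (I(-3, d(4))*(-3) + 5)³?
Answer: 24389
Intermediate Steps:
d(z) = 8
I(W, v) = -8 (I(W, v) = (-2 + (W - 6)) - W = (-2 + (-6 + W)) - W = (-8 + W) - W = -8)
(I(-3, d(4))*(-3) + 5)³ = (-8*(-3) + 5)³ = (24 + 5)³ = 29³ = 24389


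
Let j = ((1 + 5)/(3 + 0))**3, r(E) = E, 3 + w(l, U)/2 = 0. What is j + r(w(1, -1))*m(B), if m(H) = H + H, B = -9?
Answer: 116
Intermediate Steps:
w(l, U) = -6 (w(l, U) = -6 + 2*0 = -6 + 0 = -6)
j = 8 (j = (6/3)**3 = (6*(1/3))**3 = 2**3 = 8)
m(H) = 2*H
j + r(w(1, -1))*m(B) = 8 - 12*(-9) = 8 - 6*(-18) = 8 + 108 = 116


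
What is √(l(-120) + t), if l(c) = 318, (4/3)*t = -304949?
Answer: 5*I*√36543/2 ≈ 477.91*I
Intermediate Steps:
t = -914847/4 (t = (¾)*(-304949) = -914847/4 ≈ -2.2871e+5)
√(l(-120) + t) = √(318 - 914847/4) = √(-913575/4) = 5*I*√36543/2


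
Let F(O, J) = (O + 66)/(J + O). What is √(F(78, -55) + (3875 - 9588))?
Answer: I*√3018865/23 ≈ 75.543*I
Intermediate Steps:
F(O, J) = (66 + O)/(J + O)
√(F(78, -55) + (3875 - 9588)) = √((66 + 78)/(-55 + 78) + (3875 - 9588)) = √(144/23 - 5713) = √(-131255/23) = I*√3018865/23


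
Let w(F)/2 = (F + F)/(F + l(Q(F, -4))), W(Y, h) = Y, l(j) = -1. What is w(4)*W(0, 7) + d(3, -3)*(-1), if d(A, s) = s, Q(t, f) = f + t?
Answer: 3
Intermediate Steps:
w(F) = 4*F/(-1 + F) (w(F) = 2*((F + F)/(F - 1)) = 2*((2*F)/(-1 + F)) = 2*(2*F/(-1 + F)) = 4*F/(-1 + F))
w(4)*W(0, 7) + d(3, -3)*(-1) = (4*4/(-1 + 4))*0 - 3*(-1) = (4*4/3)*0 + 3 = (4*4*(1/3))*0 + 3 = (16/3)*0 + 3 = 0 + 3 = 3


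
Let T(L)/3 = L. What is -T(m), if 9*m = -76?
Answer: 76/3 ≈ 25.333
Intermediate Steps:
m = -76/9 (m = (⅑)*(-76) = -76/9 ≈ -8.4444)
T(L) = 3*L
-T(m) = -3*(-76)/9 = -1*(-76/3) = 76/3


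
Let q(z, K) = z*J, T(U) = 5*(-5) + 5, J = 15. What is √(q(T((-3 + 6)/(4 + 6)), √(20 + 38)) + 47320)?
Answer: 2*√11755 ≈ 216.84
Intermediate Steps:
T(U) = -20 (T(U) = -25 + 5 = -20)
q(z, K) = 15*z (q(z, K) = z*15 = 15*z)
√(q(T((-3 + 6)/(4 + 6)), √(20 + 38)) + 47320) = √(15*(-20) + 47320) = √(-300 + 47320) = √47020 = 2*√11755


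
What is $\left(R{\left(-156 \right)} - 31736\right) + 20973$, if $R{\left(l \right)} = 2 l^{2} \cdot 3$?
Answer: $135253$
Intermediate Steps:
$R{\left(l \right)} = 6 l^{2}$
$\left(R{\left(-156 \right)} - 31736\right) + 20973 = \left(6 \left(-156\right)^{2} - 31736\right) + 20973 = \left(6 \cdot 24336 - 31736\right) + 20973 = \left(146016 - 31736\right) + 20973 = 114280 + 20973 = 135253$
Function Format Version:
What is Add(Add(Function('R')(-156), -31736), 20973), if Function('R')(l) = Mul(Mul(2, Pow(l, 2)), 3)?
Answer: 135253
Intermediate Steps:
Function('R')(l) = Mul(6, Pow(l, 2))
Add(Add(Function('R')(-156), -31736), 20973) = Add(Add(Mul(6, Pow(-156, 2)), -31736), 20973) = Add(Add(Mul(6, 24336), -31736), 20973) = Add(Add(146016, -31736), 20973) = Add(114280, 20973) = 135253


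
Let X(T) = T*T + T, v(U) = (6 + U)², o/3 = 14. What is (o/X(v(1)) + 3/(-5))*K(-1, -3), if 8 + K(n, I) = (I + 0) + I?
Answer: 204/25 ≈ 8.1600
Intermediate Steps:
o = 42 (o = 3*14 = 42)
K(n, I) = -8 + 2*I (K(n, I) = -8 + ((I + 0) + I) = -8 + (I + I) = -8 + 2*I)
X(T) = T + T² (X(T) = T² + T = T + T²)
(o/X(v(1)) + 3/(-5))*K(-1, -3) = (42/(((6 + 1)²*(1 + (6 + 1)²))) + 3/(-5))*(-8 + 2*(-3)) = (42/((7²*(1 + 7²))) + 3*(-⅕))*(-8 - 6) = (42/((49*(1 + 49))) - ⅗)*(-14) = (42/((49*50)) - ⅗)*(-14) = (42/2450 - ⅗)*(-14) = (42*(1/2450) - ⅗)*(-14) = (3/175 - ⅗)*(-14) = -102/175*(-14) = 204/25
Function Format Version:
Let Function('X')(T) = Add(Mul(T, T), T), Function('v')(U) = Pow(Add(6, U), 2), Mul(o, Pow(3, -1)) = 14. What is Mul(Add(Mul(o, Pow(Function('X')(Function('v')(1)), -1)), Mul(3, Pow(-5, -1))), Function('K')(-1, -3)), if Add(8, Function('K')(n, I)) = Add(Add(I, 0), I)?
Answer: Rational(204, 25) ≈ 8.1600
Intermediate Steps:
o = 42 (o = Mul(3, 14) = 42)
Function('K')(n, I) = Add(-8, Mul(2, I)) (Function('K')(n, I) = Add(-8, Add(Add(I, 0), I)) = Add(-8, Add(I, I)) = Add(-8, Mul(2, I)))
Function('X')(T) = Add(T, Pow(T, 2)) (Function('X')(T) = Add(Pow(T, 2), T) = Add(T, Pow(T, 2)))
Mul(Add(Mul(o, Pow(Function('X')(Function('v')(1)), -1)), Mul(3, Pow(-5, -1))), Function('K')(-1, -3)) = Mul(Add(Mul(42, Pow(Mul(Pow(Add(6, 1), 2), Add(1, Pow(Add(6, 1), 2))), -1)), Mul(3, Pow(-5, -1))), Add(-8, Mul(2, -3))) = Mul(Add(Mul(42, Pow(Mul(Pow(7, 2), Add(1, Pow(7, 2))), -1)), Mul(3, Rational(-1, 5))), Add(-8, -6)) = Mul(Add(Mul(42, Pow(Mul(49, Add(1, 49)), -1)), Rational(-3, 5)), -14) = Mul(Add(Mul(42, Pow(Mul(49, 50), -1)), Rational(-3, 5)), -14) = Mul(Add(Mul(42, Pow(2450, -1)), Rational(-3, 5)), -14) = Mul(Add(Mul(42, Rational(1, 2450)), Rational(-3, 5)), -14) = Mul(Add(Rational(3, 175), Rational(-3, 5)), -14) = Mul(Rational(-102, 175), -14) = Rational(204, 25)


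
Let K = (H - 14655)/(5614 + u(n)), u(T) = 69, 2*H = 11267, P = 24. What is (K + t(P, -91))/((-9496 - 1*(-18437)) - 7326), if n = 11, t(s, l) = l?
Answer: -1052349/18356090 ≈ -0.057330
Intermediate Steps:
H = 11267/2 (H = (½)*11267 = 11267/2 ≈ 5633.5)
K = -18043/11366 (K = (11267/2 - 14655)/(5614 + 69) = -18043/2/5683 = -18043/2*1/5683 = -18043/11366 ≈ -1.5875)
(K + t(P, -91))/((-9496 - 1*(-18437)) - 7326) = (-18043/11366 - 91)/((-9496 - 1*(-18437)) - 7326) = -1052349/(11366*((-9496 + 18437) - 7326)) = -1052349/(11366*(8941 - 7326)) = -1052349/11366/1615 = -1052349/11366*1/1615 = -1052349/18356090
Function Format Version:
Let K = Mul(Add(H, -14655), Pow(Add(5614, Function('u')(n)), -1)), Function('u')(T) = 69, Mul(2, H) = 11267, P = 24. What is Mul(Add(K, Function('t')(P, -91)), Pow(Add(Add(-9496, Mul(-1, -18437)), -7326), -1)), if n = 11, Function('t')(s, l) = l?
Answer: Rational(-1052349, 18356090) ≈ -0.057330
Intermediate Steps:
H = Rational(11267, 2) (H = Mul(Rational(1, 2), 11267) = Rational(11267, 2) ≈ 5633.5)
K = Rational(-18043, 11366) (K = Mul(Add(Rational(11267, 2), -14655), Pow(Add(5614, 69), -1)) = Mul(Rational(-18043, 2), Pow(5683, -1)) = Mul(Rational(-18043, 2), Rational(1, 5683)) = Rational(-18043, 11366) ≈ -1.5875)
Mul(Add(K, Function('t')(P, -91)), Pow(Add(Add(-9496, Mul(-1, -18437)), -7326), -1)) = Mul(Add(Rational(-18043, 11366), -91), Pow(Add(Add(-9496, Mul(-1, -18437)), -7326), -1)) = Mul(Rational(-1052349, 11366), Pow(Add(Add(-9496, 18437), -7326), -1)) = Mul(Rational(-1052349, 11366), Pow(Add(8941, -7326), -1)) = Mul(Rational(-1052349, 11366), Pow(1615, -1)) = Mul(Rational(-1052349, 11366), Rational(1, 1615)) = Rational(-1052349, 18356090)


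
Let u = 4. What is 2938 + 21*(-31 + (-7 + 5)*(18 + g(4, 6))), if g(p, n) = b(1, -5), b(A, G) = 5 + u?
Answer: 1153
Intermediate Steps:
b(A, G) = 9 (b(A, G) = 5 + 4 = 9)
g(p, n) = 9
2938 + 21*(-31 + (-7 + 5)*(18 + g(4, 6))) = 2938 + 21*(-31 + (-7 + 5)*(18 + 9)) = 2938 + 21*(-31 - 2*27) = 2938 + 21*(-31 - 54) = 2938 + 21*(-85) = 2938 - 1785 = 1153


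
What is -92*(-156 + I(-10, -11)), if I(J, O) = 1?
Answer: 14260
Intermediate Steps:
-92*(-156 + I(-10, -11)) = -92*(-156 + 1) = -92*(-155) = 14260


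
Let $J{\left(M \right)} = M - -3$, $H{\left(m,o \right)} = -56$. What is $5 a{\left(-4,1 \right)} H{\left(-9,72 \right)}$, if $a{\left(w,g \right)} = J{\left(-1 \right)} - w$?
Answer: $-1680$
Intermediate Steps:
$J{\left(M \right)} = 3 + M$ ($J{\left(M \right)} = M + 3 = 3 + M$)
$a{\left(w,g \right)} = 2 - w$ ($a{\left(w,g \right)} = \left(3 - 1\right) - w = 2 - w$)
$5 a{\left(-4,1 \right)} H{\left(-9,72 \right)} = 5 \left(2 - -4\right) \left(-56\right) = 5 \left(2 + 4\right) \left(-56\right) = 5 \cdot 6 \left(-56\right) = 30 \left(-56\right) = -1680$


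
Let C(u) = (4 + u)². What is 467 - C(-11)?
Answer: 418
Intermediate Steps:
467 - C(-11) = 467 - (4 - 11)² = 467 - 1*(-7)² = 467 - 1*49 = 467 - 49 = 418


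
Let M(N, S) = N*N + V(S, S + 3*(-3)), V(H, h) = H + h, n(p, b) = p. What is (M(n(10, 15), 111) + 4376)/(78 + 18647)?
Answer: 4689/18725 ≈ 0.25041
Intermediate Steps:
M(N, S) = -9 + N² + 2*S (M(N, S) = N*N + (S + (S + 3*(-3))) = N² + (S + (S - 9)) = N² + (S + (-9 + S)) = N² + (-9 + 2*S) = -9 + N² + 2*S)
(M(n(10, 15), 111) + 4376)/(78 + 18647) = ((-9 + 10² + 2*111) + 4376)/(78 + 18647) = ((-9 + 100 + 222) + 4376)/18725 = (313 + 4376)*(1/18725) = 4689*(1/18725) = 4689/18725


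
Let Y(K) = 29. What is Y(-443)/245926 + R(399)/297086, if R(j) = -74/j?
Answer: 1709691791/14575703741382 ≈ 0.00011730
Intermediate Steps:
Y(-443)/245926 + R(399)/297086 = 29/245926 - 74/399/297086 = 29*(1/245926) - 74*1/399*(1/297086) = 29/245926 - 74/399*1/297086 = 29/245926 - 37/59268657 = 1709691791/14575703741382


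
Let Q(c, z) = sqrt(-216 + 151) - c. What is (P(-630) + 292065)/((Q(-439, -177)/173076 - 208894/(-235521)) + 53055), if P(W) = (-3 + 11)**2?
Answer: 1430766421575731454928721541534/259852959260635061263480656773 - 155811062743790008698*I*sqrt(65)/259852959260635061263480656773 ≈ 5.5061 - 4.8342e-9*I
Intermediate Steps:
Q(c, z) = -c + I*sqrt(65) (Q(c, z) = sqrt(-65) - c = I*sqrt(65) - c = -c + I*sqrt(65))
P(W) = 64 (P(W) = 8**2 = 64)
(P(-630) + 292065)/((Q(-439, -177)/173076 - 208894/(-235521)) + 53055) = (64 + 292065)/(((-1*(-439) + I*sqrt(65))/173076 - 208894/(-235521)) + 53055) = 292129/(((439 + I*sqrt(65))*(1/173076) - 208894*(-1/235521)) + 53055) = 292129/(((439/173076 + I*sqrt(65)/173076) + 208894/235521) + 53055) = 292129/((12085977221/13587677532 + I*sqrt(65)/173076) + 53055) = 292129/(720906317437481/13587677532 + I*sqrt(65)/173076)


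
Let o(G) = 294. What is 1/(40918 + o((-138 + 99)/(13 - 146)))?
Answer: 1/41212 ≈ 2.4265e-5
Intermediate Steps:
1/(40918 + o((-138 + 99)/(13 - 146))) = 1/(40918 + 294) = 1/41212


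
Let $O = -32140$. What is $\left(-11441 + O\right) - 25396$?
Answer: $-68977$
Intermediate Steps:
$\left(-11441 + O\right) - 25396 = \left(-11441 - 32140\right) - 25396 = -43581 - 25396 = -68977$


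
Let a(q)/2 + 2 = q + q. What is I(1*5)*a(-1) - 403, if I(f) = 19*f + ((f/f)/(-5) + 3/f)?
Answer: -5831/5 ≈ -1166.2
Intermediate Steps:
a(q) = -4 + 4*q (a(q) = -4 + 2*(q + q) = -4 + 2*(2*q) = -4 + 4*q)
I(f) = -⅕ + 3/f + 19*f (I(f) = 19*f + (1*(-⅕) + 3/f) = 19*f + (-⅕ + 3/f) = -⅕ + 3/f + 19*f)
I(1*5)*a(-1) - 403 = (-⅕ + 3/((1*5)) + 19*(1*5))*(-4 + 4*(-1)) - 403 = (-⅕ + 3/5 + 19*5)*(-4 - 4) - 403 = (-⅕ + 3*(⅕) + 95)*(-8) - 403 = (-⅕ + ⅗ + 95)*(-8) - 403 = (477/5)*(-8) - 403 = -3816/5 - 403 = -5831/5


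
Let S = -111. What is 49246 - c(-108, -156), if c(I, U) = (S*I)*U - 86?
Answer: 1919460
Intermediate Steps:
c(I, U) = -86 - 111*I*U (c(I, U) = (-111*I)*U - 86 = -111*I*U - 86 = -86 - 111*I*U)
49246 - c(-108, -156) = 49246 - (-86 - 111*(-108)*(-156)) = 49246 - (-86 - 1870128) = 49246 - 1*(-1870214) = 49246 + 1870214 = 1919460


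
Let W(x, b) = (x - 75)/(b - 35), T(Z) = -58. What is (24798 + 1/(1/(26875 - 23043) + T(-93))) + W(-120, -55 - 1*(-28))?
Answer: 341754830521/13779810 ≈ 24801.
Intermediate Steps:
W(x, b) = (-75 + x)/(-35 + b)
(24798 + 1/(1/(26875 - 23043) + T(-93))) + W(-120, -55 - 1*(-28)) = (24798 + 1/(1/(26875 - 23043) - 58)) + (-75 - 120)/(-35 + (-55 - 1*(-28))) = (24798 + 1/(1/3832 - 58)) - 195/(-35 + (-55 + 28)) = (24798 + 1/(1/3832 - 58)) - 195/(-35 - 27) = (24798 + 1/(-222255/3832)) - 195/(-62) = (24798 - 3832/222255) - 1/62*(-195) = 5511475658/222255 + 195/62 = 341754830521/13779810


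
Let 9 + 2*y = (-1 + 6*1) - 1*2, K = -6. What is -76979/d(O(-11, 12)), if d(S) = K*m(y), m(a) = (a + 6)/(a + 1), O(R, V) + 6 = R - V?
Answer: -76979/9 ≈ -8553.2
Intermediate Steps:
O(R, V) = -6 + R - V (O(R, V) = -6 + (R - V) = -6 + R - V)
y = -3 (y = -9/2 + ((-1 + 6*1) - 1*2)/2 = -9/2 + ((-1 + 6) - 2)/2 = -9/2 + (5 - 2)/2 = -9/2 + (½)*3 = -9/2 + 3/2 = -3)
m(a) = (6 + a)/(1 + a)
d(S) = 9 (d(S) = -6*(6 - 3)/(1 - 3) = -6*3/(-2) = -(-3)*3 = -6*(-3/2) = 9)
-76979/d(O(-11, 12)) = -76979/9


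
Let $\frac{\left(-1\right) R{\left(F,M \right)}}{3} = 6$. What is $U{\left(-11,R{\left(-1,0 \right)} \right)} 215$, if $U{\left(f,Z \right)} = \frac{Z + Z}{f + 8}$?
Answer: $2580$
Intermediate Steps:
$R{\left(F,M \right)} = -18$ ($R{\left(F,M \right)} = \left(-3\right) 6 = -18$)
$U{\left(f,Z \right)} = \frac{2 Z}{8 + f}$
$U{\left(-11,R{\left(-1,0 \right)} \right)} 215 = 2 \left(-18\right) \frac{1}{8 - 11} \cdot 215 = 2 \left(-18\right) \frac{1}{-3} \cdot 215 = 2 \left(-18\right) \left(- \frac{1}{3}\right) 215 = 12 \cdot 215 = 2580$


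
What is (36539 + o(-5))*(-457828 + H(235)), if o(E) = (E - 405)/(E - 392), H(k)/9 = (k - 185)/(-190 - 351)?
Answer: -3593021723749414/214777 ≈ -1.6729e+10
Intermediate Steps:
H(k) = 1665/541 - 9*k/541 (H(k) = 9*((k - 185)/(-190 - 351)) = 9*((-185 + k)/(-541)) = 9*((-185 + k)*(-1/541)) = 9*(185/541 - k/541) = 1665/541 - 9*k/541)
o(E) = (-405 + E)/(-392 + E)
(36539 + o(-5))*(-457828 + H(235)) = (36539 + (-405 - 5)/(-392 - 5))*(-457828 + (1665/541 - 9/541*235)) = (36539 - 410/(-397))*(-457828 + (1665/541 - 2115/541)) = (36539 - 1/397*(-410))*(-457828 - 450/541) = (36539 + 410/397)*(-247685398/541) = (14506393/397)*(-247685398/541) = -3593021723749414/214777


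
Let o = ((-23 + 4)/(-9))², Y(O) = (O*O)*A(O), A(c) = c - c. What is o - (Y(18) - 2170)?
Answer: 176131/81 ≈ 2174.5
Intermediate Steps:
A(c) = 0
Y(O) = 0 (Y(O) = (O*O)*0 = O²*0 = 0)
o = 361/81 (o = (-19*(-⅑))² = (19/9)² = 361/81 ≈ 4.4568)
o - (Y(18) - 2170) = 361/81 - (0 - 2170) = 361/81 - 1*(-2170) = 361/81 + 2170 = 176131/81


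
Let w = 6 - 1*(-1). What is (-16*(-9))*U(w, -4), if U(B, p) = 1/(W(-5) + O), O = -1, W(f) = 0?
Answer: -144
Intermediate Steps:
w = 7 (w = 6 + 1 = 7)
U(B, p) = -1 (U(B, p) = 1/(0 - 1) = 1/(-1) = -1)
(-16*(-9))*U(w, -4) = -16*(-9)*(-1) = 144*(-1) = -144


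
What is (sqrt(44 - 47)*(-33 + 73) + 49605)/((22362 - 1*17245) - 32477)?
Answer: -3307/1824 - I*sqrt(3)/684 ≈ -1.813 - 0.0025322*I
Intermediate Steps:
(sqrt(44 - 47)*(-33 + 73) + 49605)/((22362 - 1*17245) - 32477) = (sqrt(-3)*40 + 49605)/((22362 - 17245) - 32477) = ((I*sqrt(3))*40 + 49605)/(5117 - 32477) = (40*I*sqrt(3) + 49605)/(-27360) = (49605 + 40*I*sqrt(3))*(-1/27360) = -3307/1824 - I*sqrt(3)/684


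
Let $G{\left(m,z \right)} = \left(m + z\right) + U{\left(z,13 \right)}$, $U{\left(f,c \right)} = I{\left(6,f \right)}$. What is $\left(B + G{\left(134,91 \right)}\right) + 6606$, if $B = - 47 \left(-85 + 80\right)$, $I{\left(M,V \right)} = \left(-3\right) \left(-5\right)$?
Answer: $7081$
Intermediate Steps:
$I{\left(M,V \right)} = 15$
$B = 235$ ($B = \left(-47\right) \left(-5\right) = 235$)
$U{\left(f,c \right)} = 15$
$G{\left(m,z \right)} = 15 + m + z$ ($G{\left(m,z \right)} = \left(m + z\right) + 15 = 15 + m + z$)
$\left(B + G{\left(134,91 \right)}\right) + 6606 = \left(235 + \left(15 + 134 + 91\right)\right) + 6606 = \left(235 + 240\right) + 6606 = 475 + 6606 = 7081$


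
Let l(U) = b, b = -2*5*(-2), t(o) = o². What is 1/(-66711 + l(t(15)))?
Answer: -1/66691 ≈ -1.4995e-5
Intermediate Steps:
b = 20 (b = -10*(-2) = 20)
l(U) = 20
1/(-66711 + l(t(15))) = 1/(-66711 + 20) = 1/(-66691) = -1/66691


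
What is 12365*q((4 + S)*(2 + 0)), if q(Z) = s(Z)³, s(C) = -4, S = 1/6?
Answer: -791360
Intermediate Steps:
S = ⅙ ≈ 0.16667
q(Z) = -64 (q(Z) = (-4)³ = -64)
12365*q((4 + S)*(2 + 0)) = 12365*(-64) = -791360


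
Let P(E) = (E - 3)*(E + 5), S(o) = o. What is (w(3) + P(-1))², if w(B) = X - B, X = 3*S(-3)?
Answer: 784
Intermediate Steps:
P(E) = (-3 + E)*(5 + E)
X = -9 (X = 3*(-3) = -9)
w(B) = -9 - B
(w(3) + P(-1))² = ((-9 - 1*3) + (-15 + (-1)² + 2*(-1)))² = ((-9 - 3) + (-15 + 1 - 2))² = (-12 - 16)² = (-28)² = 784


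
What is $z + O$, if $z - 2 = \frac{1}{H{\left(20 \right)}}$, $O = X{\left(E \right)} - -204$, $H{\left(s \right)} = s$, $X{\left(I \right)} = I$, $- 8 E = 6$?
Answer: $\frac{2053}{10} \approx 205.3$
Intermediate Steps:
$E = - \frac{3}{4}$ ($E = \left(- \frac{1}{8}\right) 6 = - \frac{3}{4} \approx -0.75$)
$O = \frac{813}{4}$ ($O = - \frac{3}{4} - -204 = - \frac{3}{4} + 204 = \frac{813}{4} \approx 203.25$)
$z = \frac{41}{20}$ ($z = 2 + \frac{1}{20} = \frac{41}{20} \approx 2.05$)
$z + O = \frac{41}{20} + \frac{813}{4} = \frac{2053}{10}$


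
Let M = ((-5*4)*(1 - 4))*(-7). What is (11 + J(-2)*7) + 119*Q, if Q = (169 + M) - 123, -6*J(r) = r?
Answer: -133478/3 ≈ -44493.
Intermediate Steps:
J(r) = -r/6
M = -420 (M = -20*(-3)*(-7) = 60*(-7) = -420)
Q = -374 (Q = (169 - 420) - 123 = -251 - 123 = -374)
(11 + J(-2)*7) + 119*Q = (11 - ⅙*(-2)*7) + 119*(-374) = (11 + (⅓)*7) - 44506 = (11 + 7/3) - 44506 = 40/3 - 44506 = -133478/3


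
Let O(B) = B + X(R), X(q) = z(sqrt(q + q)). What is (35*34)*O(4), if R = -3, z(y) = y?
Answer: 4760 + 1190*I*sqrt(6) ≈ 4760.0 + 2914.9*I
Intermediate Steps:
X(q) = sqrt(2)*sqrt(q) (X(q) = sqrt(q + q) = sqrt(2*q) = sqrt(2)*sqrt(q))
O(B) = B + I*sqrt(6) (O(B) = B + sqrt(2)*sqrt(-3) = B + sqrt(2)*(I*sqrt(3)) = B + I*sqrt(6))
(35*34)*O(4) = (35*34)*(4 + I*sqrt(6)) = 1190*(4 + I*sqrt(6)) = 4760 + 1190*I*sqrt(6)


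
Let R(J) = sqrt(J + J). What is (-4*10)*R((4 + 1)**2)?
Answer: -200*sqrt(2) ≈ -282.84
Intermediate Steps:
R(J) = sqrt(2)*sqrt(J) (R(J) = sqrt(2*J) = sqrt(2)*sqrt(J))
(-4*10)*R((4 + 1)**2) = (-4*10)*(sqrt(2)*sqrt((4 + 1)**2)) = -40*sqrt(2)*sqrt(5**2) = -40*sqrt(2)*sqrt(25) = -40*sqrt(2)*5 = -200*sqrt(2)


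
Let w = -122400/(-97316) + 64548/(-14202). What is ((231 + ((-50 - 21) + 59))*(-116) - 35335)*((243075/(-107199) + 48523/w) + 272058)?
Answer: -5033869846811783819899/322109482686 ≈ -1.5628e+10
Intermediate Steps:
w = -63100394/19195581 (w = -122400*(-1/97316) + 64548*(-1/14202) = 30600/24329 - 3586/789 = -63100394/19195581 ≈ -3.2872)
((231 + ((-50 - 21) + 59))*(-116) - 35335)*((243075/(-107199) + 48523/w) + 272058) = ((231 + ((-50 - 21) + 59))*(-116) - 35335)*((243075/(-107199) + 48523/(-63100394/19195581)) + 272058) = ((231 + (-71 + 59))*(-116) - 35335)*((243075*(-1/107199) + 48523*(-19195581/63100394)) + 272058) = ((231 - 12)*(-116) - 35335)*((-81025/35733 - 931427176863/63100394) + 272058) = (219*(-116) - 35335)*(-33287800020269429/2254766378802 + 272058) = (-25404 - 35335)*(580139431463845087/2254766378802) = -60739*580139431463845087/2254766378802 = -5033869846811783819899/322109482686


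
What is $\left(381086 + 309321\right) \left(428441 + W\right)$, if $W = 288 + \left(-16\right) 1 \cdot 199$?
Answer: $293799246815$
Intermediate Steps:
$W = -2896$ ($W = 288 - 3184 = -2896$)
$\left(381086 + 309321\right) \left(428441 + W\right) = \left(381086 + 309321\right) \left(428441 - 2896\right) = 690407 \cdot 425545 = 293799246815$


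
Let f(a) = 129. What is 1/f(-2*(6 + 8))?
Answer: 1/129 ≈ 0.0077519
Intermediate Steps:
1/f(-2*(6 + 8)) = 1/129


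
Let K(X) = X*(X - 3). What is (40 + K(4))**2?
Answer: 1936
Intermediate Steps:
K(X) = X*(-3 + X)
(40 + K(4))**2 = (40 + 4*(-3 + 4))**2 = (40 + 4*1)**2 = (40 + 4)**2 = 44**2 = 1936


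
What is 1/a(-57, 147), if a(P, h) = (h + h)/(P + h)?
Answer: 15/49 ≈ 0.30612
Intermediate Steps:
a(P, h) = 2*h/(P + h) (a(P, h) = (2*h)/(P + h) = 2*h/(P + h))
1/a(-57, 147) = 1/(2*147/(-57 + 147)) = 1/(2*147/90) = 1/(2*147*(1/90)) = 1/(49/15) = 15/49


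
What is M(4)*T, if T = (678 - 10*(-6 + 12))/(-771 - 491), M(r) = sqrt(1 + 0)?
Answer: -309/631 ≈ -0.48970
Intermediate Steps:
M(r) = 1 (M(r) = sqrt(1) = 1)
T = -309/631 (T = (678 - 10*6)/(-1262) = (678 - 60)*(-1/1262) = 618*(-1/1262) = -309/631 ≈ -0.48970)
M(4)*T = 1*(-309/631) = -309/631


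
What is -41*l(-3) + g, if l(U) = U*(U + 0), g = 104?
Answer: -265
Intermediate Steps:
l(U) = U² (l(U) = U*U = U²)
-41*l(-3) + g = -41*(-3)² + 104 = -41*9 + 104 = -369 + 104 = -265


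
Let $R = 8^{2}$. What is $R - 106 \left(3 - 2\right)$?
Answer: $-42$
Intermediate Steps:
$R = 64$
$R - 106 \left(3 - 2\right) = 64 - 106 \left(3 - 2\right) = 64 - 106 = -42$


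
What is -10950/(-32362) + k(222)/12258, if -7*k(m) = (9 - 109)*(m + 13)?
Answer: 425020675/694213443 ≈ 0.61223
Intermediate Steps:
k(m) = 1300/7 + 100*m/7 (k(m) = -(9 - 109)*(m + 13)/7 = -(-100)*(13 + m)/7 = -(-1300 - 100*m)/7 = 1300/7 + 100*m/7)
-10950/(-32362) + k(222)/12258 = -10950/(-32362) + (1300/7 + (100/7)*222)/12258 = -10950*(-1/32362) + (1300/7 + 22200/7)*(1/12258) = 5475/16181 + (23500/7)*(1/12258) = 5475/16181 + 11750/42903 = 425020675/694213443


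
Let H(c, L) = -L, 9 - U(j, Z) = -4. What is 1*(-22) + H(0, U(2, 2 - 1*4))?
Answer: -35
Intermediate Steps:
U(j, Z) = 13 (U(j, Z) = 9 - 1*(-4) = 9 + 4 = 13)
1*(-22) + H(0, U(2, 2 - 1*4)) = 1*(-22) - 1*13 = -22 - 13 = -35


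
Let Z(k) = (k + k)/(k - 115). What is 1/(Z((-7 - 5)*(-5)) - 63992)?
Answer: -11/703936 ≈ -1.5626e-5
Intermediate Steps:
Z(k) = 2*k/(-115 + k) (Z(k) = (2*k)/(-115 + k) = 2*k/(-115 + k))
1/(Z((-7 - 5)*(-5)) - 63992) = 1/(2*((-7 - 5)*(-5))/(-115 + (-7 - 5)*(-5)) - 63992) = 1/(2*(-12*(-5))/(-115 - 12*(-5)) - 63992) = 1/(2*60/(-115 + 60) - 63992) = 1/(2*60/(-55) - 63992) = 1/(2*60*(-1/55) - 63992) = 1/(-24/11 - 63992) = 1/(-703936/11) = -11/703936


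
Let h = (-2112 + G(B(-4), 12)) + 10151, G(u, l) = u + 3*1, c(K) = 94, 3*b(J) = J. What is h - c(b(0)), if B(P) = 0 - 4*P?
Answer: 7964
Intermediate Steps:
b(J) = J/3
B(P) = -4*P
G(u, l) = 3 + u (G(u, l) = u + 3 = 3 + u)
h = 8058 (h = (-2112 + (3 - 4*(-4))) + 10151 = (-2112 + (3 + 16)) + 10151 = (-2112 + 19) + 10151 = -2093 + 10151 = 8058)
h - c(b(0)) = 8058 - 1*94 = 8058 - 94 = 7964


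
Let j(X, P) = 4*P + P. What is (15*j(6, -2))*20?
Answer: -3000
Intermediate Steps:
j(X, P) = 5*P
(15*j(6, -2))*20 = (15*(5*(-2)))*20 = (15*(-10))*20 = -150*20 = -3000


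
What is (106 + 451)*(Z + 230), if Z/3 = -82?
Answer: -8912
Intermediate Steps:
Z = -246 (Z = 3*(-82) = -246)
(106 + 451)*(Z + 230) = (106 + 451)*(-246 + 230) = 557*(-16) = -8912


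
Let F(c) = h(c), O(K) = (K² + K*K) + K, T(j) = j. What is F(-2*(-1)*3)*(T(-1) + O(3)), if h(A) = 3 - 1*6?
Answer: -60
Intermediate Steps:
h(A) = -3 (h(A) = 3 - 6 = -3)
O(K) = K + 2*K² (O(K) = (K² + K²) + K = 2*K² + K = K + 2*K²)
F(c) = -3
F(-2*(-1)*3)*(T(-1) + O(3)) = -3*(-1 + 3*(1 + 2*3)) = -3*(-1 + 3*(1 + 6)) = -3*(-1 + 3*7) = -3*(-1 + 21) = -3*20 = -60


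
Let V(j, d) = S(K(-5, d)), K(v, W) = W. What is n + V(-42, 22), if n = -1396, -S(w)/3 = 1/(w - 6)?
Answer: -22339/16 ≈ -1396.2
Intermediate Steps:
S(w) = -3/(-6 + w) (S(w) = -3/(w - 6) = -3/(-6 + w))
V(j, d) = -3/(-6 + d)
n + V(-42, 22) = -1396 - 3/(-6 + 22) = -1396 - 3/16 = -22339/16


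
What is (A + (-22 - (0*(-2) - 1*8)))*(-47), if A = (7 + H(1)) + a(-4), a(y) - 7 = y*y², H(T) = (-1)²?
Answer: 2961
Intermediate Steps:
H(T) = 1
a(y) = 7 + y³ (a(y) = 7 + y*y² = 7 + y³)
A = -49 (A = (7 + 1) + (7 + (-4)³) = 8 + (7 - 64) = 8 - 57 = -49)
(A + (-22 - (0*(-2) - 1*8)))*(-47) = (-49 + (-22 - (0*(-2) - 1*8)))*(-47) = (-49 + (-22 - (0 - 8)))*(-47) = (-49 + (-22 - 1*(-8)))*(-47) = (-49 + (-22 + 8))*(-47) = (-49 - 14)*(-47) = -63*(-47) = 2961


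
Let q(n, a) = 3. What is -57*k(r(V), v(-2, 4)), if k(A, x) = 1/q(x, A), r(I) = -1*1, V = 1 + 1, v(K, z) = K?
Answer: -19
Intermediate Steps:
V = 2
r(I) = -1
k(A, x) = 1/3
-57*k(r(V), v(-2, 4)) = -57*1/3 = -19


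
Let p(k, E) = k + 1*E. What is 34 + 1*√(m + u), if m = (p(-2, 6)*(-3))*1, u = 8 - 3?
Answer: 34 + I*√7 ≈ 34.0 + 2.6458*I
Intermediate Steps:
p(k, E) = E + k (p(k, E) = k + E = E + k)
u = 5
m = -12 (m = ((6 - 2)*(-3))*1 = (4*(-3))*1 = -12*1 = -12)
34 + 1*√(m + u) = 34 + 1*√(-12 + 5) = 34 + 1*√(-7) = 34 + 1*(I*√7) = 34 + I*√7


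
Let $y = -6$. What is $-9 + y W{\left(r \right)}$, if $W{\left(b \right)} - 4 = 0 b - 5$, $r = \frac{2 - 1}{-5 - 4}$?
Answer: $-3$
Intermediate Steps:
$r = - \frac{1}{9}$ ($r = 1 \frac{1}{-9} = 1 \left(- \frac{1}{9}\right) = - \frac{1}{9} \approx -0.11111$)
$W{\left(b \right)} = -1$ ($W{\left(b \right)} = 4 - \left(5 + 0 b\right) = 4 + \left(0 - 5\right) = 4 - 5 = -1$)
$-9 + y W{\left(r \right)} = -9 - -6 = -9 + 6 = -3$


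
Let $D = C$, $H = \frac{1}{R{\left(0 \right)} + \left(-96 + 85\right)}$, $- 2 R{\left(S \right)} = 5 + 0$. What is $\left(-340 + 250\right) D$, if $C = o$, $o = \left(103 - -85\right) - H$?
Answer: $- \frac{50780}{3} \approx -16927.0$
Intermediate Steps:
$R{\left(S \right)} = - \frac{5}{2}$ ($R{\left(S \right)} = - \frac{5 + 0}{2} = \left(- \frac{1}{2}\right) 5 = - \frac{5}{2}$)
$H = - \frac{2}{27}$ ($H = \frac{1}{- \frac{5}{2} + \left(-96 + 85\right)} = \frac{1}{- \frac{5}{2} - 11} = \frac{1}{- \frac{27}{2}} = - \frac{2}{27} \approx -0.074074$)
$o = \frac{5078}{27}$ ($o = \left(103 - -85\right) - - \frac{2}{27} = \left(103 + 85\right) + \frac{2}{27} = 188 + \frac{2}{27} = \frac{5078}{27} \approx 188.07$)
$C = \frac{5078}{27} \approx 188.07$
$D = \frac{5078}{27} \approx 188.07$
$\left(-340 + 250\right) D = \left(-340 + 250\right) \frac{5078}{27} = \left(-90\right) \frac{5078}{27} = - \frac{50780}{3}$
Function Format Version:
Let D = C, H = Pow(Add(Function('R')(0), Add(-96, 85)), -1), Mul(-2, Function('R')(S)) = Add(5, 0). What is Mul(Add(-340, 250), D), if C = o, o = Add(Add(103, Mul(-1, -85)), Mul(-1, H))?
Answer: Rational(-50780, 3) ≈ -16927.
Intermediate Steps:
Function('R')(S) = Rational(-5, 2) (Function('R')(S) = Mul(Rational(-1, 2), Add(5, 0)) = Mul(Rational(-1, 2), 5) = Rational(-5, 2))
H = Rational(-2, 27) (H = Pow(Add(Rational(-5, 2), Add(-96, 85)), -1) = Pow(Add(Rational(-5, 2), -11), -1) = Pow(Rational(-27, 2), -1) = Rational(-2, 27) ≈ -0.074074)
o = Rational(5078, 27) (o = Add(Add(103, Mul(-1, -85)), Mul(-1, Rational(-2, 27))) = Add(Add(103, 85), Rational(2, 27)) = Add(188, Rational(2, 27)) = Rational(5078, 27) ≈ 188.07)
C = Rational(5078, 27) ≈ 188.07
D = Rational(5078, 27) ≈ 188.07
Mul(Add(-340, 250), D) = Mul(Add(-340, 250), Rational(5078, 27)) = Mul(-90, Rational(5078, 27)) = Rational(-50780, 3)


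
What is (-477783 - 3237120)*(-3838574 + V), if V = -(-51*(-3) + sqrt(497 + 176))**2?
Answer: 14349392362368 + 1136760318*sqrt(673) ≈ 1.4379e+13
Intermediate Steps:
V = -(153 + sqrt(673))**2 ≈ -32020.
(-477783 - 3237120)*(-3838574 + V) = (-477783 - 3237120)*(-3838574 - (153 + sqrt(673))**2) = -3714903*(-3838574 - (153 + sqrt(673))**2) = 14259930068322 + 3714903*(153 + sqrt(673))**2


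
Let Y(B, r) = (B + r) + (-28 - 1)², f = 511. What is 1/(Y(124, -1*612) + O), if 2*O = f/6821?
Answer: 13642/4816137 ≈ 0.0028326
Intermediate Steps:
Y(B, r) = 841 + B + r (Y(B, r) = (B + r) + (-29)² = (B + r) + 841 = 841 + B + r)
O = 511/13642 (O = (511/6821)/2 = ((1/6821)*511)/2 = (½)*(511/6821) = 511/13642 ≈ 0.037458)
1/(Y(124, -1*612) + O) = 1/((841 + 124 - 1*612) + 511/13642) = 1/((841 + 124 - 612) + 511/13642) = 1/(353 + 511/13642) = 1/(4816137/13642) = 13642/4816137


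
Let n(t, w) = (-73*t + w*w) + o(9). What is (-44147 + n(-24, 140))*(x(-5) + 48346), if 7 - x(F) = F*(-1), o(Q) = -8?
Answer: -1102479444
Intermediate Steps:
x(F) = 7 + F (x(F) = 7 - F*(-1) = 7 - (-1)*F = 7 + F)
n(t, w) = -8 + w² - 73*t (n(t, w) = (-73*t + w*w) - 8 = (-73*t + w²) - 8 = (w² - 73*t) - 8 = -8 + w² - 73*t)
(-44147 + n(-24, 140))*(x(-5) + 48346) = (-44147 + (-8 + 140² - 73*(-24)))*((7 - 5) + 48346) = (-44147 + (-8 + 19600 + 1752))*(2 + 48346) = (-44147 + 21344)*48348 = -22803*48348 = -1102479444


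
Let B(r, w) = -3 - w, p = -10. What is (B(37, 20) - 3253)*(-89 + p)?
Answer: 324324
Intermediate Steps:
(B(37, 20) - 3253)*(-89 + p) = ((-3 - 1*20) - 3253)*(-89 - 10) = ((-3 - 20) - 3253)*(-99) = (-23 - 3253)*(-99) = -3276*(-99) = 324324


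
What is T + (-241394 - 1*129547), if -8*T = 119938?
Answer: -1543733/4 ≈ -3.8593e+5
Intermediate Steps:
T = -59969/4 (T = -⅛*119938 = -59969/4 ≈ -14992.)
T + (-241394 - 1*129547) = -59969/4 + (-241394 - 1*129547) = -59969/4 + (-241394 - 129547) = -59969/4 - 370941 = -1543733/4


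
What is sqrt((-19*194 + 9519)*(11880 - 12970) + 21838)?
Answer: 2*I*sqrt(1584033) ≈ 2517.2*I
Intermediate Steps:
sqrt((-19*194 + 9519)*(11880 - 12970) + 21838) = sqrt((-3686 + 9519)*(-1090) + 21838) = sqrt(5833*(-1090) + 21838) = sqrt(-6357970 + 21838) = sqrt(-6336132) = 2*I*sqrt(1584033)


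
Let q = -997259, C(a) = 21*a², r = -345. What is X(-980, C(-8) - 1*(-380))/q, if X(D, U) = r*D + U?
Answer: -339824/997259 ≈ -0.34076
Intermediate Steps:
X(D, U) = U - 345*D (X(D, U) = -345*D + U = U - 345*D)
X(-980, C(-8) - 1*(-380))/q = ((21*(-8)² - 1*(-380)) - 345*(-980))/(-997259) = ((21*64 + 380) + 338100)*(-1/997259) = ((1344 + 380) + 338100)*(-1/997259) = (1724 + 338100)*(-1/997259) = 339824*(-1/997259) = -339824/997259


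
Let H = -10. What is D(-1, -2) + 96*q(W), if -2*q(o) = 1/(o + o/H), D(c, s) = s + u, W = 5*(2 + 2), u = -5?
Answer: -29/3 ≈ -9.6667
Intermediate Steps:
W = 20 (W = 5*4 = 20)
D(c, s) = -5 + s (D(c, s) = s - 5 = -5 + s)
q(o) = -5/(9*o) (q(o) = -1/(2*(o + o/(-10))) = -1/(2*(o + o*(-⅒))) = -1/(2*(o - o/10)) = -10/(9*o)/2 = -5/(9*o))
D(-1, -2) + 96*q(W) = (-5 - 2) + 96*(-5/9/20) = -7 + 96*(-5/9*1/20) = -7 + 96*(-1/36) = -7 - 8/3 = -29/3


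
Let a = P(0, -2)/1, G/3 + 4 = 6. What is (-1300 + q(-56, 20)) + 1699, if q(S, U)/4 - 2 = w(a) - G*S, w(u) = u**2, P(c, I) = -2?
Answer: 1767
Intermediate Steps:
G = 6 (G = -12 + 3*6 = -12 + 18 = 6)
a = -2 (a = -2/1 = -2*1 = -2)
q(S, U) = 24 - 24*S (q(S, U) = 8 + 4*((-2)**2 - 6*S) = 8 + 4*(4 - 6*S) = 8 + (16 - 24*S) = 24 - 24*S)
(-1300 + q(-56, 20)) + 1699 = (-1300 + (24 - 24*(-56))) + 1699 = (-1300 + (24 + 1344)) + 1699 = (-1300 + 1368) + 1699 = 68 + 1699 = 1767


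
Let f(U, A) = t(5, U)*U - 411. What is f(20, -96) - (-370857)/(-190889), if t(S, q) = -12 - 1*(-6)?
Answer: -101732916/190889 ≈ -532.94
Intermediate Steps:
t(S, q) = -6 (t(S, q) = -12 + 6 = -6)
f(U, A) = -411 - 6*U (f(U, A) = -6*U - 411 = -411 - 6*U)
f(20, -96) - (-370857)/(-190889) = (-411 - 6*20) - (-370857)/(-190889) = (-411 - 120) - (-370857)*(-1)/190889 = -531 - 1*370857/190889 = -531 - 370857/190889 = -101732916/190889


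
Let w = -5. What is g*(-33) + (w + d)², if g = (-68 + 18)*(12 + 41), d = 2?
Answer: 87459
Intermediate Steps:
g = -2650 (g = -50*53 = -2650)
g*(-33) + (w + d)² = -2650*(-33) + (-5 + 2)² = 87450 + (-3)² = 87450 + 9 = 87459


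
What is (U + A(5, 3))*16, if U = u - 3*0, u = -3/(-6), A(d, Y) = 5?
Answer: 88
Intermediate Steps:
u = ½ (u = -3*(-⅙) = ½ ≈ 0.50000)
U = ½ (U = ½ - 3*0 = ½ - 1*0 = ½ + 0 = ½ ≈ 0.50000)
(U + A(5, 3))*16 = (½ + 5)*16 = (11/2)*16 = 88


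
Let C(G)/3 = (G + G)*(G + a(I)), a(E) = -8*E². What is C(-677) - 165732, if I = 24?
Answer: 21301938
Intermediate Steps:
C(G) = 6*G*(-4608 + G) (C(G) = 3*((G + G)*(G - 8*24²)) = 3*((2*G)*(G - 8*576)) = 3*((2*G)*(G - 4608)) = 3*((2*G)*(-4608 + G)) = 3*(2*G*(-4608 + G)) = 6*G*(-4608 + G))
C(-677) - 165732 = 6*(-677)*(-4608 - 677) - 165732 = 6*(-677)*(-5285) - 165732 = 21467670 - 165732 = 21301938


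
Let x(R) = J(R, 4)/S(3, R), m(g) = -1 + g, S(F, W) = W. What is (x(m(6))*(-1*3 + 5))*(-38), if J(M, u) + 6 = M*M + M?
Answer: -1824/5 ≈ -364.80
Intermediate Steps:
J(M, u) = -6 + M + M² (J(M, u) = -6 + (M*M + M) = -6 + (M² + M) = -6 + (M + M²) = -6 + M + M²)
x(R) = (-6 + R + R²)/R
(x(m(6))*(-1*3 + 5))*(-38) = ((1 + (-1 + 6) - 6/(-1 + 6))*(-1*3 + 5))*(-38) = ((1 + 5 - 6/5)*(-3 + 5))*(-38) = ((1 + 5 - 6*⅕)*2)*(-38) = ((1 + 5 - 6/5)*2)*(-38) = ((24/5)*2)*(-38) = (48/5)*(-38) = -1824/5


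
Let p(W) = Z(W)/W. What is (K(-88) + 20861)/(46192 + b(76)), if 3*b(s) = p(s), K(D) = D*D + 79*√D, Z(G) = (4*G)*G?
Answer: 17163/27776 + 237*I*√22/69440 ≈ 0.61791 + 0.016008*I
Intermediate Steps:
Z(G) = 4*G²
K(D) = D² + 79*√D
p(W) = 4*W (p(W) = (4*W²)/W = 4*W)
b(s) = 4*s/3 (b(s) = (4*s)/3 = 4*s/3)
(K(-88) + 20861)/(46192 + b(76)) = (((-88)² + 79*√(-88)) + 20861)/(46192 + (4/3)*76) = ((7744 + 79*(2*I*√22)) + 20861)/(46192 + 304/3) = ((7744 + 158*I*√22) + 20861)/(138880/3) = (28605 + 158*I*√22)*(3/138880) = 17163/27776 + 237*I*√22/69440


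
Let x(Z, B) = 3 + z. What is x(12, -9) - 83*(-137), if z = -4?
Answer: 11370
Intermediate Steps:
x(Z, B) = -1 (x(Z, B) = 3 - 4 = -1)
x(12, -9) - 83*(-137) = -1 - 83*(-137) = -1 + 11371 = 11370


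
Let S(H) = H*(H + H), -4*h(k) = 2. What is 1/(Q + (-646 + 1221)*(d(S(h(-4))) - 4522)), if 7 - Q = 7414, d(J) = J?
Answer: -2/5214539 ≈ -3.8354e-7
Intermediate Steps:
h(k) = -½ (h(k) = -¼*2 = -½)
S(H) = 2*H² (S(H) = H*(2*H) = 2*H²)
Q = -7407 (Q = 7 - 1*7414 = 7 - 7414 = -7407)
1/(Q + (-646 + 1221)*(d(S(h(-4))) - 4522)) = 1/(-7407 + (-646 + 1221)*(2*(-½)² - 4522)) = 1/(-7407 + 575*(2*(¼) - 4522)) = 1/(-7407 + 575*(½ - 4522)) = 1/(-7407 + 575*(-9043/2)) = 1/(-7407 - 5199725/2) = 1/(-5214539/2) = -2/5214539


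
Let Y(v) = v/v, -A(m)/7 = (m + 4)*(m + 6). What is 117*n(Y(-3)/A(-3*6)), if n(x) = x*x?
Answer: 13/153664 ≈ 8.4600e-5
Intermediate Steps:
A(m) = -7*(4 + m)*(6 + m) (A(m) = -7*(m + 4)*(m + 6) = -7*(4 + m)*(6 + m))
Y(v) = 1
n(x) = x²
117*n(Y(-3)/A(-3*6)) = 117*(1/(-168 - (-210)*6 - 7*(-3*6)²))² = 117*(1/(-168 - 70*(-18) - 7*(-18)²))² = 117*(1/(-168 + 1260 - 7*324))² = 117*(1/(-168 + 1260 - 2268))² = 117*(1/(-1176))² = 117*(1*(-1/1176))² = 117*(-1/1176)² = 117*(1/1382976) = 13/153664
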